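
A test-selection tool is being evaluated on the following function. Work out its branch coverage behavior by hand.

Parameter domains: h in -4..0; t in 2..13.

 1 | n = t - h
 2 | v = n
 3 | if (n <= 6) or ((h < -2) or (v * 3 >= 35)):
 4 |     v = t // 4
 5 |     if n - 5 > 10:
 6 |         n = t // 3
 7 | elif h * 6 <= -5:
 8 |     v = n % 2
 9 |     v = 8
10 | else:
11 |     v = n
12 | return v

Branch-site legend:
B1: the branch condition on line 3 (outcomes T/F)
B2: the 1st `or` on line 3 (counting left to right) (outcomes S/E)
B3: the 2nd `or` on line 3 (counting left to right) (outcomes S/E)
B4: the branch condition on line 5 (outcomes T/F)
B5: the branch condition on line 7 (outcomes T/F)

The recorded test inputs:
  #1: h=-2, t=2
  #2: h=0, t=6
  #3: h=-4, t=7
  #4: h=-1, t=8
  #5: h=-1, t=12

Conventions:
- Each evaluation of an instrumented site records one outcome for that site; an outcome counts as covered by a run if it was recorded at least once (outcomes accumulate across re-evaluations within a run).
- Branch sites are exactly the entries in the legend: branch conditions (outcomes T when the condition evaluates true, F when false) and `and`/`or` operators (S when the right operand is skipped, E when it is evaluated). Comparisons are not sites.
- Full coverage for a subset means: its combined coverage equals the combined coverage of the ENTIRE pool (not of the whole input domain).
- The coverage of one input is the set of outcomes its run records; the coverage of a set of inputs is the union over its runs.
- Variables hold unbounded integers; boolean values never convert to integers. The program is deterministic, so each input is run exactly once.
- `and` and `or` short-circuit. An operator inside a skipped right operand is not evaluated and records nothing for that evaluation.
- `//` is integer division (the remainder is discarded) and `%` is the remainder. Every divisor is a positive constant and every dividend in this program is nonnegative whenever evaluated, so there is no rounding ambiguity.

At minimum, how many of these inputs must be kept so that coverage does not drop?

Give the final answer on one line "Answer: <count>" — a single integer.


#1 (h=-2, t=2) -> B2->S, B1->T, B4->F; covered: B1=T, B2=S, B4=F
#2 (h=0, t=6) -> B2->S, B1->T, B4->F; covered: B1=T, B2=S, B4=F
#3 (h=-4, t=7) -> B2->E, B3->S, B1->T, B4->F; covered: B1=T, B2=E, B3=S, B4=F
#4 (h=-1, t=8) -> B2->E, B3->E, B1->F, B5->T; covered: B1=F, B2=E, B3=E, B5=T
#5 (h=-1, t=12) -> B2->E, B3->E, B1->T, B4->F; covered: B1=T, B2=E, B3=E, B4=F
the full pool covers 8 outcomes: B1=T, B1=F, B2=S, B2=E, B3=S, B3=E, B4=F, B5=T
size 1 is not enough: best union over all size-1 subsets is 4/8
size 2 is not enough: best union over all size-2 subsets is 7/8
size 3: inputs {1, 3, 4} cover all 8 outcomes, and no lexicographically smaller subset of this size does
Answer: 3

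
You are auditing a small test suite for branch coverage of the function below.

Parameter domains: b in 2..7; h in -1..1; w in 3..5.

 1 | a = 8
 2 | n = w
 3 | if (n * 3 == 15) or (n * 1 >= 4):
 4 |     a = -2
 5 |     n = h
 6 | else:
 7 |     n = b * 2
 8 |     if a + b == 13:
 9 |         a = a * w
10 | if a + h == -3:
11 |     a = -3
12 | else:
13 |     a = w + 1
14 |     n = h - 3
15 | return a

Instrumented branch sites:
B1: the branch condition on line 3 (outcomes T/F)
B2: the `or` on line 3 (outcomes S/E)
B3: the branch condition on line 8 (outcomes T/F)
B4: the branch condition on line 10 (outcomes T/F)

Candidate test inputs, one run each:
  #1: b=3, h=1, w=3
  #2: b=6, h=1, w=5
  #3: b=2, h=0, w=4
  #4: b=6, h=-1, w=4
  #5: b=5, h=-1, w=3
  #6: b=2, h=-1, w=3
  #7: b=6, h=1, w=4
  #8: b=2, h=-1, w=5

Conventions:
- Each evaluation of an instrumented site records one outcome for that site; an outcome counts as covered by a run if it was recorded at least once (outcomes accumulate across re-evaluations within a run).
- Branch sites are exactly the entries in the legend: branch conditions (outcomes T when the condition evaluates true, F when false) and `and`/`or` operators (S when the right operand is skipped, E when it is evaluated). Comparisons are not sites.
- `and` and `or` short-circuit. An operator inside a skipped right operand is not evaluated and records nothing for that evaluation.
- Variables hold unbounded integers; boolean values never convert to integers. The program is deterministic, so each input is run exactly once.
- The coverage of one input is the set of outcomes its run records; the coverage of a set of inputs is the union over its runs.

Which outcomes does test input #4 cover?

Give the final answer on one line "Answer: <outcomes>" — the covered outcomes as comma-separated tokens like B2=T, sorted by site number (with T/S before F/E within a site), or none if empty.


Simulating input #4 (b=6, h=-1, w=4) step by step:
  B2->E, B1->T, B4->T
as a set, this run covers: B1=T, B2=E, B4=T
Answer: B1=T, B2=E, B4=T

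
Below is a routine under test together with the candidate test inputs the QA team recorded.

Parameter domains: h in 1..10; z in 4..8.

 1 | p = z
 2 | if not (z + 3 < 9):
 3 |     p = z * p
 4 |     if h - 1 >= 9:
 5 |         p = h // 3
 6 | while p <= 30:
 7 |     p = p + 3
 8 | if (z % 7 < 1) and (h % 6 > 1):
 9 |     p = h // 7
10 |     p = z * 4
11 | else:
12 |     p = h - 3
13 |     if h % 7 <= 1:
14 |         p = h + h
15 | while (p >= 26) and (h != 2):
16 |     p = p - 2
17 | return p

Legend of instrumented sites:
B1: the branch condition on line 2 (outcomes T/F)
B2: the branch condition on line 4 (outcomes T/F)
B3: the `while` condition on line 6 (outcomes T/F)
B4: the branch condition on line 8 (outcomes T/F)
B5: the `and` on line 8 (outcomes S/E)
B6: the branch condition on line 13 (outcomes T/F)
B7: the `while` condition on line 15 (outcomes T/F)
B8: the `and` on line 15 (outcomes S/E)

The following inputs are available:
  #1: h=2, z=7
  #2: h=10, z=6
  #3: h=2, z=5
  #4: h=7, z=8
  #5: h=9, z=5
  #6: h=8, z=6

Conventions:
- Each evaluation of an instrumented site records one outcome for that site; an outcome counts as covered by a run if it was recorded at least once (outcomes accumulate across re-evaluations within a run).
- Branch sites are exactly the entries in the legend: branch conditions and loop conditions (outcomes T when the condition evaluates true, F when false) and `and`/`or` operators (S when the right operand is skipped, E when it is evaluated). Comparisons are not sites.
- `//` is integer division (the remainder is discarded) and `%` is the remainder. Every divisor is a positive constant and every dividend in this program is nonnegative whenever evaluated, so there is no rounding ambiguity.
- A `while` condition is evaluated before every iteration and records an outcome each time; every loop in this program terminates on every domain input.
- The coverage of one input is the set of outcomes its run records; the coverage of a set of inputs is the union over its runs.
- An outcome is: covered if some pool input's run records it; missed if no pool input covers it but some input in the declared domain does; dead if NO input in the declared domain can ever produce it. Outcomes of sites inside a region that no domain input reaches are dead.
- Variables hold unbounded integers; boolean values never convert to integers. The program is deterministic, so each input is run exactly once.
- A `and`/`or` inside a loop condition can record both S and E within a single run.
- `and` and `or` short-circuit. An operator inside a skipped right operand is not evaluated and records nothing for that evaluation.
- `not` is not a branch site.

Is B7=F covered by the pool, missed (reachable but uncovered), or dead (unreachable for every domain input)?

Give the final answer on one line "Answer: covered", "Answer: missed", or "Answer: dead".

B7=F is recorded by pool input(s) 1, 2, 3, 4, 5, 6 -> covered

Answer: covered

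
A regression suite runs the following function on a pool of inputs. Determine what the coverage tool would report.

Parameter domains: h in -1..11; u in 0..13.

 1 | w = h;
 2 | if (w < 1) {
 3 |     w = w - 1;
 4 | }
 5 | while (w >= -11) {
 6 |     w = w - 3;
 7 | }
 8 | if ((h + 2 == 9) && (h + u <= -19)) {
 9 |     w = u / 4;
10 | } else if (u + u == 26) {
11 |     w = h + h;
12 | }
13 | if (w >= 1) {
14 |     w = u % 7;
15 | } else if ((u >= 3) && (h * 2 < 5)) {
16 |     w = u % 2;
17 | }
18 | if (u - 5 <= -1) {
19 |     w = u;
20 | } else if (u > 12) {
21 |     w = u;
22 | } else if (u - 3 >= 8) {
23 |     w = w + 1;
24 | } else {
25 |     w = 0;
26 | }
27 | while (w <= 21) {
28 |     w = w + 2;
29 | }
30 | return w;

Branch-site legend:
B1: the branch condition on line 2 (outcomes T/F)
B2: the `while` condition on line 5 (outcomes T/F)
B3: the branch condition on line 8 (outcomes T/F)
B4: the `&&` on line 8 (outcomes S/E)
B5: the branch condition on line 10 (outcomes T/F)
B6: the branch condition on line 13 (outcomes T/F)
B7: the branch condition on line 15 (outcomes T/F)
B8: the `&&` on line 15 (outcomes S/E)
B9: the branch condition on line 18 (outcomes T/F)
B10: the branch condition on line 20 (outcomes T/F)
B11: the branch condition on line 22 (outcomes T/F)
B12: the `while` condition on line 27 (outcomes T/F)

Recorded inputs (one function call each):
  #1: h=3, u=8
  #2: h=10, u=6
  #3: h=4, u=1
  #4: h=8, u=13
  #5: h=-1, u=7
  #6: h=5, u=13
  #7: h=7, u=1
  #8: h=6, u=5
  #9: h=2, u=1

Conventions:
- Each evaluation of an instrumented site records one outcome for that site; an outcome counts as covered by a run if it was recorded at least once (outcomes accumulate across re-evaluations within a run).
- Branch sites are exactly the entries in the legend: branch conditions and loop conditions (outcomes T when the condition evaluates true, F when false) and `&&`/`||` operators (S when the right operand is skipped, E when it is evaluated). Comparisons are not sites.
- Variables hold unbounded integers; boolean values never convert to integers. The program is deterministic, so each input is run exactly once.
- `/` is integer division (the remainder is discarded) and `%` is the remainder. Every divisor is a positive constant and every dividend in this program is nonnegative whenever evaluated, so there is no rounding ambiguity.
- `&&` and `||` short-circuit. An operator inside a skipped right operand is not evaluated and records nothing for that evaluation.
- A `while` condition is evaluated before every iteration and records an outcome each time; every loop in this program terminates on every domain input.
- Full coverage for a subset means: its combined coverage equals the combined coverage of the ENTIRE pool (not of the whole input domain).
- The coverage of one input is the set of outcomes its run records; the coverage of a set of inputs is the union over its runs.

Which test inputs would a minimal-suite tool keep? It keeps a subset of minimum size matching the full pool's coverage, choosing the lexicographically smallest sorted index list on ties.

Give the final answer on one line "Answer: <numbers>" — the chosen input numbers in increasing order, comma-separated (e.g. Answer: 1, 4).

input #1 (h=3, u=8): events B1->F, B2->T, B2->T, B2->T, B2->T, B2->T, B2->F, B4->S, B3->F, B5->F, B6->F, B8->E, B7->F, B9->F, ...; covers B1=F, B2=T, B2=F, B3=F, B4=S, B5=F, B6=F, B7=F, B8=E, B9=F, B10=F, B11=F, B12=T, B12=F
input #2 (h=10, u=6): events B1->F, B2->T, B2->T, B2->T, B2->T, B2->T, B2->T, B2->T, B2->T, B2->F, B4->S, B3->F, B5->F, B6->F, ...; covers B1=F, B2=T, B2=F, B3=F, B4=S, B5=F, B6=F, B7=F, B8=E, B9=F, B10=F, B11=F, B12=T, B12=F
input #3 (h=4, u=1): events B1->F, B2->T, B2->T, B2->T, B2->T, B2->T, B2->T, B2->F, B4->S, B3->F, B5->F, B6->F, B8->S, B7->F, ...; covers B1=F, B2=T, B2=F, B3=F, B4=S, B5=F, B6=F, B7=F, B8=S, B9=T, B12=T, B12=F
input #4 (h=8, u=13): events B1->F, B2->T, B2->T, B2->T, B2->T, B2->T, B2->T, B2->T, B2->F, B4->S, B3->F, B5->T, B6->T, B9->F, ...; covers B1=F, B2=T, B2=F, B3=F, B4=S, B5=T, B6=T, B9=F, B10=T, B12=T, B12=F
input #5 (h=-1, u=7): events B1->T, B2->T, B2->T, B2->T, B2->T, B2->F, B4->S, B3->F, B5->F, B6->F, B8->E, B7->T, B9->F, B10->F, ...; covers B1=T, B2=T, B2=F, B3=F, B4=S, B5=F, B6=F, B7=T, B8=E, B9=F, B10=F, B11=F, B12=T, B12=F
input #6 (h=5, u=13): events B1->F, B2->T, B2->T, B2->T, B2->T, B2->T, B2->T, B2->F, B4->S, B3->F, B5->T, B6->T, B9->F, B10->T, ...; covers B1=F, B2=T, B2=F, B3=F, B4=S, B5=T, B6=T, B9=F, B10=T, B12=T, B12=F
input #7 (h=7, u=1): events B1->F, B2->T, B2->T, B2->T, B2->T, B2->T, B2->T, B2->T, B2->F, B4->E, B3->F, B5->F, B6->F, B8->S, ...; covers B1=F, B2=T, B2=F, B3=F, B4=E, B5=F, B6=F, B7=F, B8=S, B9=T, B12=T, B12=F
input #8 (h=6, u=5): events B1->F, B2->T, B2->T, B2->T, B2->T, B2->T, B2->T, B2->F, B4->S, B3->F, B5->F, B6->F, B8->E, B7->F, ...; covers B1=F, B2=T, B2=F, B3=F, B4=S, B5=F, B6=F, B7=F, B8=E, B9=F, B10=F, B11=F, B12=T, B12=F
input #9 (h=2, u=1): events B1->F, B2->T, B2->T, B2->T, B2->T, B2->T, B2->F, B4->S, B3->F, B5->F, B6->F, B8->S, B7->F, B9->T, ...; covers B1=F, B2=T, B2=F, B3=F, B4=S, B5=F, B6=F, B7=F, B8=S, B9=T, B12=T, B12=F
pool-wide coverage (22 outcomes): B1=T, B1=F, B2=T, B2=F, B3=F, B4=S, B4=E, B5=T, B5=F, B6=T, B6=F, B7=T, B7=F, B8=S, B8=E, B9=T, B9=F, B10=T, B10=F, B11=F, B12=T, B12=F
checked all size-1 subsets: none covers 22 outcomes (max 14/22)
checked all size-2 subsets: none covers 22 outcomes (max 19/22)
inputs {4, 5, 7} (size 3) cover everything; no size-3 subset with a lexicographically smaller index list covers all 22

Answer: 4, 5, 7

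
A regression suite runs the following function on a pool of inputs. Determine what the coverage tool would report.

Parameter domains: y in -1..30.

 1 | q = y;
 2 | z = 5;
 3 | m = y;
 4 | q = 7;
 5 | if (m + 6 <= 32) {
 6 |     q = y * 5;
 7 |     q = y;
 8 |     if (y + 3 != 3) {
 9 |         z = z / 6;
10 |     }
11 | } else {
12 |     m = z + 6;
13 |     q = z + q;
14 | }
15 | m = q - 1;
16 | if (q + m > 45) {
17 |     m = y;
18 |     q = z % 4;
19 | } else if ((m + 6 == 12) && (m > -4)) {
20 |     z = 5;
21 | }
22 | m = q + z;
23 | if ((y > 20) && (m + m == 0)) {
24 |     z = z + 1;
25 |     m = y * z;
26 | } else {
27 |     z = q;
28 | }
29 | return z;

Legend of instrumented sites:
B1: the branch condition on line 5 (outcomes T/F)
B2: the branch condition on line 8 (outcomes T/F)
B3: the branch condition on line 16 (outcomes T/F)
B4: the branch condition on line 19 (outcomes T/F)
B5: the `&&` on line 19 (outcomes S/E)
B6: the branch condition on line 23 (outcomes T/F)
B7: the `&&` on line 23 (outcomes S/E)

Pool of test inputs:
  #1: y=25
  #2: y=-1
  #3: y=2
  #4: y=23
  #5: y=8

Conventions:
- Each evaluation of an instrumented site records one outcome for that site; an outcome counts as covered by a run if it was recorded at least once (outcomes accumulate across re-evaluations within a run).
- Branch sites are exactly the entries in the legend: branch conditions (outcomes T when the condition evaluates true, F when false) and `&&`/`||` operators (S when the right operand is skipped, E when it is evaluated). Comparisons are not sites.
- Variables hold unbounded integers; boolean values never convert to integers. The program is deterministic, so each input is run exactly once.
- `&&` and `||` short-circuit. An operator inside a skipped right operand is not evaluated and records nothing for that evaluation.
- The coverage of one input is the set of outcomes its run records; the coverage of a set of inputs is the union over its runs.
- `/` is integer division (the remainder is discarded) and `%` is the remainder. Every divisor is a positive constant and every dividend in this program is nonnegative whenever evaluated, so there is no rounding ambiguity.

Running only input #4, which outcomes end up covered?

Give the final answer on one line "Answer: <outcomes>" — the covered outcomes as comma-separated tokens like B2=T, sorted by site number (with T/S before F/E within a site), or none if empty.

Simulating input #4 (y=23) step by step:
  B1->T, B2->T, B3->F, B5->S, B4->F, B7->E, B6->F
distinct outcomes covered: B1=T, B2=T, B3=F, B4=F, B5=S, B6=F, B7=E

Answer: B1=T, B2=T, B3=F, B4=F, B5=S, B6=F, B7=E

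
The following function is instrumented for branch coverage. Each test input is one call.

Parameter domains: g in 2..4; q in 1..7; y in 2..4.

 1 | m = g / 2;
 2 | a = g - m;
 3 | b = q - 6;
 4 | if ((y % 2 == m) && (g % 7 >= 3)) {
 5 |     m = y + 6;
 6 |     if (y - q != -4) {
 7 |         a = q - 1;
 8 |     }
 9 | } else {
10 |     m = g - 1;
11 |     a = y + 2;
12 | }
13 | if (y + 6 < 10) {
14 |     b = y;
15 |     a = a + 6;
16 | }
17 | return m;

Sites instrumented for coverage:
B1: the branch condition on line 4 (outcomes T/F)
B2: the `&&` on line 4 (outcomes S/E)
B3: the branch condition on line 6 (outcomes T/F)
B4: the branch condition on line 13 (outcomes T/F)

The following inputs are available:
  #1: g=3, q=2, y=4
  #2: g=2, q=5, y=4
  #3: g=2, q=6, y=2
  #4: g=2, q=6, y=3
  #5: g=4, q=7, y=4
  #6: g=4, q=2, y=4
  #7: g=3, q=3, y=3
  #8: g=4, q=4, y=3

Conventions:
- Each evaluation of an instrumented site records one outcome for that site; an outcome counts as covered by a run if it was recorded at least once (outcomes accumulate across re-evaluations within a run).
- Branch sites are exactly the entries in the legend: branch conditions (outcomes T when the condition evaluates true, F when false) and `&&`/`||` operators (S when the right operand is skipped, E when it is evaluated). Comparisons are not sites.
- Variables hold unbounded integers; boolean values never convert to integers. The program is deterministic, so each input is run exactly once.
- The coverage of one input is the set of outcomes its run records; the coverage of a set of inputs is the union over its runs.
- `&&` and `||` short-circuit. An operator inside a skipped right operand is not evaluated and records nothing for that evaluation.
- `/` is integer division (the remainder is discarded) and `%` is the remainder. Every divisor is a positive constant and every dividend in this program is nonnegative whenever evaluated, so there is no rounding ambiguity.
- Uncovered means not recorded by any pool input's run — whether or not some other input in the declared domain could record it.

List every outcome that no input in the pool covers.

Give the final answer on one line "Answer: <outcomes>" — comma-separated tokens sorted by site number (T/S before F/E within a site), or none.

test 1 (g=3, q=2, y=4) fires B2->S, B1->F, B4->F; hits B1=F, B2=S, B4=F
test 2 (g=2, q=5, y=4) fires B2->S, B1->F, B4->F; hits B1=F, B2=S, B4=F
test 3 (g=2, q=6, y=2) fires B2->S, B1->F, B4->T; hits B1=F, B2=S, B4=T
test 4 (g=2, q=6, y=3) fires B2->E, B1->F, B4->T; hits B1=F, B2=E, B4=T
test 5 (g=4, q=7, y=4) fires B2->S, B1->F, B4->F; hits B1=F, B2=S, B4=F
test 6 (g=4, q=2, y=4) fires B2->S, B1->F, B4->F; hits B1=F, B2=S, B4=F
test 7 (g=3, q=3, y=3) fires B2->E, B1->T, B3->T, B4->T; hits B1=T, B2=E, B3=T, B4=T
test 8 (g=4, q=4, y=3) fires B2->S, B1->F, B4->T; hits B1=F, B2=S, B4=T
union over the pool: B1=T, B1=F, B2=S, B2=E, B3=T, B4=T, B4=F
uncovered (1 of 8): B3=F

Answer: B3=F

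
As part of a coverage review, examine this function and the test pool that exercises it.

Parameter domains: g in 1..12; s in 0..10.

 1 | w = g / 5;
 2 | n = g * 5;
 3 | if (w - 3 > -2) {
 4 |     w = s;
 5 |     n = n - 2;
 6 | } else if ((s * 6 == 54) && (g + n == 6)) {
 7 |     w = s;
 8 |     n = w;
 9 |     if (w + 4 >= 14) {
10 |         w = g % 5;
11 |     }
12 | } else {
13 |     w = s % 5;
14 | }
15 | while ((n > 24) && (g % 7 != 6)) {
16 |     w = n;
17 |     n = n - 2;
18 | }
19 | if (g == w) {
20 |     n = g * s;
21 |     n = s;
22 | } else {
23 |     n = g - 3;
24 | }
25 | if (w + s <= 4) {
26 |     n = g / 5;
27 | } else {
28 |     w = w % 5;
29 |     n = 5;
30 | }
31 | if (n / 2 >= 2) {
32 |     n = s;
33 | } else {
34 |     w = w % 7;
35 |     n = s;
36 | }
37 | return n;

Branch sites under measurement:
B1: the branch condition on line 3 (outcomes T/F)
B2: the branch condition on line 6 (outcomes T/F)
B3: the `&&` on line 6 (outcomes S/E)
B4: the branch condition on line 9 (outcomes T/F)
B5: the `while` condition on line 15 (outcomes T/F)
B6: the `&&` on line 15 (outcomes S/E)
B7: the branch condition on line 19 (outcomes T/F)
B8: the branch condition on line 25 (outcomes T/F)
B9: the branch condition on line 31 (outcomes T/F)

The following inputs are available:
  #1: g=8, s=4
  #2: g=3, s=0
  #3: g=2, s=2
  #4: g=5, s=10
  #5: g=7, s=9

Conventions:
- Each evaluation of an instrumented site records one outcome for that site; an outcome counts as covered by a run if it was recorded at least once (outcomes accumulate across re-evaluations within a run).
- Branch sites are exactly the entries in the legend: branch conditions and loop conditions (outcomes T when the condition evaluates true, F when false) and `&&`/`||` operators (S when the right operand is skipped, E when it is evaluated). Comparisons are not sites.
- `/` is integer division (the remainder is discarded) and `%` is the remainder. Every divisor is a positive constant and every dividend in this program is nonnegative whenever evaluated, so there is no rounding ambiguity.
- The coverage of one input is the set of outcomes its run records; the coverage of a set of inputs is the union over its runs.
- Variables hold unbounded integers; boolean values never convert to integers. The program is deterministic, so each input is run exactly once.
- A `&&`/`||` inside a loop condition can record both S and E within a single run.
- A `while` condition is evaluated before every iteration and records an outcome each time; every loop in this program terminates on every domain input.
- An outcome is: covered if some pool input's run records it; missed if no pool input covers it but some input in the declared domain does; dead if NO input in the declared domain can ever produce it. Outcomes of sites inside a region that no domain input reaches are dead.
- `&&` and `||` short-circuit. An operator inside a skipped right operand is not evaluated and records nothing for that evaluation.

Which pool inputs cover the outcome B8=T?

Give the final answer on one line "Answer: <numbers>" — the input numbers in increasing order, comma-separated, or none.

input #1 (g=8, s=4): does not record B8=T
input #2 (g=3, s=0): records B8=T
input #3 (g=2, s=2): records B8=T
input #4 (g=5, s=10): does not record B8=T
input #5 (g=7, s=9): does not record B8=T

Answer: 2, 3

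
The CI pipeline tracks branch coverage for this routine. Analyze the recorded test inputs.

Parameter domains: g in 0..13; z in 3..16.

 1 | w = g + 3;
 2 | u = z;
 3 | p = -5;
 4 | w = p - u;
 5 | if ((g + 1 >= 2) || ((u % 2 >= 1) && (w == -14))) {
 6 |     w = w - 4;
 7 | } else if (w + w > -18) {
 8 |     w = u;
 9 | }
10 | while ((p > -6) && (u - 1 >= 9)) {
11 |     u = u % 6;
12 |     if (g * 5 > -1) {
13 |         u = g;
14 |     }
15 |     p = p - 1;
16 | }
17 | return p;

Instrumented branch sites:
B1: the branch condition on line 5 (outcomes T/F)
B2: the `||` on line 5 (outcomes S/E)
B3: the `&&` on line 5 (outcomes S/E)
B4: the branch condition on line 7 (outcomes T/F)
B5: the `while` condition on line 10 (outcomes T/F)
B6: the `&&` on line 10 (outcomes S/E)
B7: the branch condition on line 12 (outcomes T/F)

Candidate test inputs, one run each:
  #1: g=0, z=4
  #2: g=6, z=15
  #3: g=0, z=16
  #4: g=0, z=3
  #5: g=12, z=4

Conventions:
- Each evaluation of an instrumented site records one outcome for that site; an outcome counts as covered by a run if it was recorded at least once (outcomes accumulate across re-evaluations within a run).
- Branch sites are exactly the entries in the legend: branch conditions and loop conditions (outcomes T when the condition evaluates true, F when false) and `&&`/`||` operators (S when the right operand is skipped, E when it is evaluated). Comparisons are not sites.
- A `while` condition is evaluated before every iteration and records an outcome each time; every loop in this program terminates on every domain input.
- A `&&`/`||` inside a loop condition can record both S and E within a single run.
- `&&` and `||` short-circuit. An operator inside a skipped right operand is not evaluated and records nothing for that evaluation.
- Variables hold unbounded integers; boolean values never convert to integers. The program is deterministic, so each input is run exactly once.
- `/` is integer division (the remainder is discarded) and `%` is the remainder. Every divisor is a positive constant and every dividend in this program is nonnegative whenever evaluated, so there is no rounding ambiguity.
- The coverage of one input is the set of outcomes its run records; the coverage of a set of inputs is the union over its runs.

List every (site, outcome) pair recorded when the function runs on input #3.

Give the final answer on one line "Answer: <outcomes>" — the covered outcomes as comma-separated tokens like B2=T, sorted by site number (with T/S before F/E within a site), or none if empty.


Tracing the run of input #3 (g=0, z=16):
  B2->E, B3->S, B1->F, B4->F, B6->E, B5->T, B7->T, B6->S, B5->F
as a set, this run covers: B1=F, B2=E, B3=S, B4=F, B5=T, B5=F, B6=S, B6=E, B7=T
Answer: B1=F, B2=E, B3=S, B4=F, B5=T, B5=F, B6=S, B6=E, B7=T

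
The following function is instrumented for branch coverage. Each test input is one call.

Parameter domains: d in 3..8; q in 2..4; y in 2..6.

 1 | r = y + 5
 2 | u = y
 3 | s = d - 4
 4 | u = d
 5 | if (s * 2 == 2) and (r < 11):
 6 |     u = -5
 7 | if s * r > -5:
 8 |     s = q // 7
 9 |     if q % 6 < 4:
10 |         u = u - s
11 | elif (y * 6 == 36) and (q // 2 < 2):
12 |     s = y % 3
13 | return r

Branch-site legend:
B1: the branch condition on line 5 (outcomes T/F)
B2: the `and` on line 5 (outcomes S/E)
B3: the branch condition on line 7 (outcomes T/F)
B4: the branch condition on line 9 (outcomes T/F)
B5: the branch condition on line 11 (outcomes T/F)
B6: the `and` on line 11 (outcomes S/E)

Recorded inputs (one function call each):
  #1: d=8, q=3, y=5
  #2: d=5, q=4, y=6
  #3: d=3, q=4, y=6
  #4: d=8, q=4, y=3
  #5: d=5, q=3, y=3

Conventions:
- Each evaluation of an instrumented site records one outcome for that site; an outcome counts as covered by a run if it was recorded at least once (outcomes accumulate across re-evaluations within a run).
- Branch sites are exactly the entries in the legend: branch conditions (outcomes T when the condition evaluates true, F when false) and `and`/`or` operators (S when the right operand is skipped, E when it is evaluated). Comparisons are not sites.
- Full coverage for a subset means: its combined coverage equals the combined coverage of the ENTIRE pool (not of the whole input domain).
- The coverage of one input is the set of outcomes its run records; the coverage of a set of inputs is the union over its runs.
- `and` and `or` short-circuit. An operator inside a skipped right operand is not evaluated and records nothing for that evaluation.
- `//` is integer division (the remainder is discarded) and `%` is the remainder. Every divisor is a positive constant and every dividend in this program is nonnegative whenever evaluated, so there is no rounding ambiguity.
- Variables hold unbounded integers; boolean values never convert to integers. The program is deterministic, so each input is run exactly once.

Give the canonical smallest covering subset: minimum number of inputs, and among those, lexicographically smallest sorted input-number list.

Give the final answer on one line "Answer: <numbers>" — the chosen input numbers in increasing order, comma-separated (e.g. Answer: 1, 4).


test 1 (d=8, q=3, y=5) hits B1=F, B2=S, B3=T, B4=T
test 2 (d=5, q=4, y=6) hits B1=F, B2=E, B3=T, B4=F
test 3 (d=3, q=4, y=6) hits B1=F, B2=S, B3=F, B5=F, B6=E
test 4 (d=8, q=4, y=3) hits B1=F, B2=S, B3=T, B4=F
test 5 (d=5, q=3, y=3) hits B1=T, B2=E, B3=T, B4=T
the full pool covers 10 outcomes: B1=T, B1=F, B2=S, B2=E, B3=T, B3=F, B4=T, B4=F, B5=F, B6=E
checked all size-1 subsets: none covers 10 outcomes (max 5/10)
checked all size-2 subsets: none covers 10 outcomes (max 9/10)
at size 3, {2, 3, 5} reaches all 10 outcomes; every lexicographically earlier size-3 subset fails
Answer: 2, 3, 5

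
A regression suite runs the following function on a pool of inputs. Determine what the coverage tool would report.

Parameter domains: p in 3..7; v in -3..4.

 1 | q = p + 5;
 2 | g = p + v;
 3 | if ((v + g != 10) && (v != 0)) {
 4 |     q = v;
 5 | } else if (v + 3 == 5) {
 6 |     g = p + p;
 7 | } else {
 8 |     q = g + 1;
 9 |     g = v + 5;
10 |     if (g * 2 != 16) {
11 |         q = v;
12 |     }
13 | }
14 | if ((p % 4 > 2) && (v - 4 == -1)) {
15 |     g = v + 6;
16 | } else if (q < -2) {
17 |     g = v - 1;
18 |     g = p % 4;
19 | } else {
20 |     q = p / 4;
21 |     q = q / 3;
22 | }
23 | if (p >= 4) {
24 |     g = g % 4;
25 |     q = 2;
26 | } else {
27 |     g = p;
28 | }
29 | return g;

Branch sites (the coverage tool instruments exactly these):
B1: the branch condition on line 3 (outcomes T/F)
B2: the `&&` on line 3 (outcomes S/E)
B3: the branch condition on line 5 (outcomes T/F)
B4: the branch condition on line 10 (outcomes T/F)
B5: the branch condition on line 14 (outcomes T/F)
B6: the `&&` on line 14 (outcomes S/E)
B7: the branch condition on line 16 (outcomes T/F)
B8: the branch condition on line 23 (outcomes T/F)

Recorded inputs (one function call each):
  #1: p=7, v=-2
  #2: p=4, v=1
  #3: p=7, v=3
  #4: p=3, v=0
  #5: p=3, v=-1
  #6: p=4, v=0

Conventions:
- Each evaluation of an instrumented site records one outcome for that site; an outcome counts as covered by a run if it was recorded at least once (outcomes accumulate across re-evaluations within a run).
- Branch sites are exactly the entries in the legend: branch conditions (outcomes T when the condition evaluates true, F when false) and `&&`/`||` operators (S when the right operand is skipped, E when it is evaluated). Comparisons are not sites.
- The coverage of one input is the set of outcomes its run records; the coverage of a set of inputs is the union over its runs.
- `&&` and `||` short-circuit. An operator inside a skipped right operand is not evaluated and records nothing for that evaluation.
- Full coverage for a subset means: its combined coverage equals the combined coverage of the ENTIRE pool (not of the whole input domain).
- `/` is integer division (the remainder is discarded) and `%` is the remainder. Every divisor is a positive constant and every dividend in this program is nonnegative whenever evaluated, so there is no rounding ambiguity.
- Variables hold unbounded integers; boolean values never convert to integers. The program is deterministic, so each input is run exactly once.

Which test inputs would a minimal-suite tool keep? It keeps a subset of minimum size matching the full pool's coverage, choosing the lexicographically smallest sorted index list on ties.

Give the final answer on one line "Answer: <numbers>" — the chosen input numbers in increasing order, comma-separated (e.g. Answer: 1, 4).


#1 (p=7, v=-2) -> B2->E, B1->T, B6->E, B5->F, B7->F, B8->T; covered: B1=T, B2=E, B5=F, B6=E, B7=F, B8=T
#2 (p=4, v=1) -> B2->E, B1->T, B6->S, B5->F, B7->F, B8->T; covered: B1=T, B2=E, B5=F, B6=S, B7=F, B8=T
#3 (p=7, v=3) -> B2->E, B1->T, B6->E, B5->T, B8->T; covered: B1=T, B2=E, B5=T, B6=E, B8=T
#4 (p=3, v=0) -> B2->E, B1->F, B3->F, B4->T, B6->E, B5->F, B7->F, B8->F; covered: B1=F, B2=E, B3=F, B4=T, B5=F, B6=E, B7=F, B8=F
#5 (p=3, v=-1) -> B2->E, B1->T, B6->E, B5->F, B7->F, B8->F; covered: B1=T, B2=E, B5=F, B6=E, B7=F, B8=F
#6 (p=4, v=0) -> B2->E, B1->F, B3->F, B4->T, B6->S, B5->F, B7->F, B8->T; covered: B1=F, B2=E, B3=F, B4=T, B5=F, B6=S, B7=F, B8=T
pool-wide coverage (12 outcomes): B1=T, B1=F, B2=E, B3=F, B4=T, B5=T, B5=F, B6=S, B6=E, B7=F, B8=T, B8=F
no size-1 subset reaches all 12 outcomes (best union: 8/12)
no size-2 subset reaches all 12 outcomes (best union: 11/12)
size 3: inputs {2, 3, 4} cover all 12 outcomes, and no lexicographically smaller subset of this size does
Answer: 2, 3, 4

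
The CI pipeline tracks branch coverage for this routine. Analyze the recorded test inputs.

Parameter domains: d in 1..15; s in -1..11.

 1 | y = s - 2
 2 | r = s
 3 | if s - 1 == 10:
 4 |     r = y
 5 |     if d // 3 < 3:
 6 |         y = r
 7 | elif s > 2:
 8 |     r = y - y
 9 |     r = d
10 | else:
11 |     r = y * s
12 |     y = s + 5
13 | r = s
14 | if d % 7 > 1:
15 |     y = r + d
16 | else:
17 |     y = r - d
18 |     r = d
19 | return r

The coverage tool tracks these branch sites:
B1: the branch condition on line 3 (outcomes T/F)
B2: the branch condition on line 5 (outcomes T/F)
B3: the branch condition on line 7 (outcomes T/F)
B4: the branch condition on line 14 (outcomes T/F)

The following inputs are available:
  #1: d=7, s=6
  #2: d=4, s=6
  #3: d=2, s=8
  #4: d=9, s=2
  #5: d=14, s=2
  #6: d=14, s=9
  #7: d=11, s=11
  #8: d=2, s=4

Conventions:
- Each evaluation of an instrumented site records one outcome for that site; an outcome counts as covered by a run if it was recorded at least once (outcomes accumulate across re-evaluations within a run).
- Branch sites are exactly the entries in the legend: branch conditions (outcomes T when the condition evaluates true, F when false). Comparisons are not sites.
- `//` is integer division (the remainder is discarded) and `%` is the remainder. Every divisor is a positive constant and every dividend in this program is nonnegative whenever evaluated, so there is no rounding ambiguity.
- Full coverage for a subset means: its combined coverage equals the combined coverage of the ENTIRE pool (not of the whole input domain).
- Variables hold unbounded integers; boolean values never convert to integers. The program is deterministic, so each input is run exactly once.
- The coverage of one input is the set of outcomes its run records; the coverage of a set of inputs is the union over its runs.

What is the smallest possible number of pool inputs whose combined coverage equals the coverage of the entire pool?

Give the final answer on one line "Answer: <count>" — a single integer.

test 1 (d=7, s=6) fires B1->F, B3->T, B4->F; hits B1=F, B3=T, B4=F
test 2 (d=4, s=6) fires B1->F, B3->T, B4->T; hits B1=F, B3=T, B4=T
test 3 (d=2, s=8) fires B1->F, B3->T, B4->T; hits B1=F, B3=T, B4=T
test 4 (d=9, s=2) fires B1->F, B3->F, B4->T; hits B1=F, B3=F, B4=T
test 5 (d=14, s=2) fires B1->F, B3->F, B4->F; hits B1=F, B3=F, B4=F
test 6 (d=14, s=9) fires B1->F, B3->T, B4->F; hits B1=F, B3=T, B4=F
test 7 (d=11, s=11) fires B1->T, B2->F, B4->T; hits B1=T, B2=F, B4=T
test 8 (d=2, s=4) fires B1->F, B3->T, B4->T; hits B1=F, B3=T, B4=T
pool-wide coverage (7 outcomes): B1=T, B1=F, B2=F, B3=T, B3=F, B4=T, B4=F
checked all size-1 subsets: none covers 7 outcomes (max 3/7)
checked all size-2 subsets: none covers 7 outcomes (max 6/7)
the canonical winner is {1, 4, 7}: size 3, full 7-outcome coverage, earliest index list among size-3 covers

Answer: 3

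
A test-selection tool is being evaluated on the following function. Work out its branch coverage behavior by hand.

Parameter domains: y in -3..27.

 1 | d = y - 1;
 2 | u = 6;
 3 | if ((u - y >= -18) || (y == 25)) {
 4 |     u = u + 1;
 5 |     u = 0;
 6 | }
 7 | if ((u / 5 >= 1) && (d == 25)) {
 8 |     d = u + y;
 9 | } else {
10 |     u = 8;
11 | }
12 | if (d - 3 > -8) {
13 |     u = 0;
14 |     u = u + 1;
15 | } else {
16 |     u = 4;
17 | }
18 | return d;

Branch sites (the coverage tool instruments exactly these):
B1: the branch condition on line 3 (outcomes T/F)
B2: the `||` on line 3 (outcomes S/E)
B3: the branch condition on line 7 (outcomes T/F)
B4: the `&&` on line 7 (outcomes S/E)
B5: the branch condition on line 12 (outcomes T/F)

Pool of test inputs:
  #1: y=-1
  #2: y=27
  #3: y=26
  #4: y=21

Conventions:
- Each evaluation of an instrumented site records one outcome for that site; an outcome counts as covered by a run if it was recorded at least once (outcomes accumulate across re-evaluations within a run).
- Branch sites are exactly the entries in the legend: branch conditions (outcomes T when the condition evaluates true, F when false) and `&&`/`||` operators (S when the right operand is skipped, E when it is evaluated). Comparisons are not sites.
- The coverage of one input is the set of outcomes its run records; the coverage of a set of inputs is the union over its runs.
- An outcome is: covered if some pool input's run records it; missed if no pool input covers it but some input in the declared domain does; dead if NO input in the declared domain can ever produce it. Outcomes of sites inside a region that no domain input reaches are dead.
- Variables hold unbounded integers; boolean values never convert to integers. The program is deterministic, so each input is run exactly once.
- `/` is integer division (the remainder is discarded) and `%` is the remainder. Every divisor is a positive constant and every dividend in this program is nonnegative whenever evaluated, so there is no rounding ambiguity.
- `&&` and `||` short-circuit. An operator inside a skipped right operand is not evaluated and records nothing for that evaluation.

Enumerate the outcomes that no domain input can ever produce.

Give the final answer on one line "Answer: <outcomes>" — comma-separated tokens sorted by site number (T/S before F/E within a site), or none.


running all 31 domain inputs and tallying outcomes:
  B5=F: never recorded by any domain input -> dead
  reachable outcomes have witnesses, e.g. B1=T (e.g. y=-3), B1=F (e.g. y=26), B2=S (e.g. y=-3), B2=E (e.g. y=25)
Answer: B5=F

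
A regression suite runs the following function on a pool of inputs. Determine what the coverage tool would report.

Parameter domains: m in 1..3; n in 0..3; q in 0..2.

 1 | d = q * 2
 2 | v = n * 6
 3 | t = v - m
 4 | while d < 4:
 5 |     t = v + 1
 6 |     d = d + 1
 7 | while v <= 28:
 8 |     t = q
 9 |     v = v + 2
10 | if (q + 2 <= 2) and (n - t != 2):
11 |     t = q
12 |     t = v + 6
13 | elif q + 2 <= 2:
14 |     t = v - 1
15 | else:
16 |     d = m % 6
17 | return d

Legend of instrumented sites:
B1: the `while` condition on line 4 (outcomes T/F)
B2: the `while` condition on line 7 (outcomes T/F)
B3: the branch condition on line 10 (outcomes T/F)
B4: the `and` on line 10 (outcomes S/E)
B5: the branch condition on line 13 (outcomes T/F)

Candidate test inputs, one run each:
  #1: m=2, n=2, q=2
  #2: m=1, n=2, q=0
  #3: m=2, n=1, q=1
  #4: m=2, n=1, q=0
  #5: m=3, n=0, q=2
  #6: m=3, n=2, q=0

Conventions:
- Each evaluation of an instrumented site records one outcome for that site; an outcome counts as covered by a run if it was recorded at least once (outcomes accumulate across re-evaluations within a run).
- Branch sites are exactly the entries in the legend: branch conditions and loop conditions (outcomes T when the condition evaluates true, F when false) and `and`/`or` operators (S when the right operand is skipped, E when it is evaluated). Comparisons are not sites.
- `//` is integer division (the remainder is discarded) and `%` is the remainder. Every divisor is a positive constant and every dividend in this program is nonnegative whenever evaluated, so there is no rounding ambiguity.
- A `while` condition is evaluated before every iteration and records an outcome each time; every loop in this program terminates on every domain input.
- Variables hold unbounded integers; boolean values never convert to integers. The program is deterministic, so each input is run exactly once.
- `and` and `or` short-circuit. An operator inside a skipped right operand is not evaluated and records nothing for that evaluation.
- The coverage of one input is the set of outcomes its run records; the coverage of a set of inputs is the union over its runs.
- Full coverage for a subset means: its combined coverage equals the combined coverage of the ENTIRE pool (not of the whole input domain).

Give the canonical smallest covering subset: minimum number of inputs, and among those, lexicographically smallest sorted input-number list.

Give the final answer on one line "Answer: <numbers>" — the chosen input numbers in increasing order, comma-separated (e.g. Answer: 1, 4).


test 1 (m=2, n=2, q=2) fires B1->F, B2->T, B2->T, B2->T, B2->T, B2->T, B2->T, B2->T, B2->T, B2->T, B2->F, B4->S, B3->F, B5->F; hits B1=F, B2=T, B2=F, B3=F, B4=S, B5=F
test 2 (m=1, n=2, q=0) fires B1->T, B1->T, B1->T, B1->T, B1->F, B2->T, B2->T, B2->T, B2->T, B2->T, B2->T, B2->T, B2->T, B2->T, ...; hits B1=T, B1=F, B2=T, B2=F, B3=F, B4=E, B5=T
test 3 (m=2, n=1, q=1) fires B1->T, B1->T, B1->F, B2->T, B2->T, B2->T, B2->T, B2->T, B2->T, B2->T, B2->T, B2->T, B2->T, B2->T, ...; hits B1=T, B1=F, B2=T, B2=F, B3=F, B4=S, B5=F
test 4 (m=2, n=1, q=0) fires B1->T, B1->T, B1->T, B1->T, B1->F, B2->T, B2->T, B2->T, B2->T, B2->T, B2->T, B2->T, B2->T, B2->T, ...; hits B1=T, B1=F, B2=T, B2=F, B3=T, B4=E
test 5 (m=3, n=0, q=2) fires B1->F, B2->T, B2->T, B2->T, B2->T, B2->T, B2->T, B2->T, B2->T, B2->T, B2->T, B2->T, B2->T, B2->T, ...; hits B1=F, B2=T, B2=F, B3=F, B4=S, B5=F
test 6 (m=3, n=2, q=0) fires B1->T, B1->T, B1->T, B1->T, B1->F, B2->T, B2->T, B2->T, B2->T, B2->T, B2->T, B2->T, B2->T, B2->T, ...; hits B1=T, B1=F, B2=T, B2=F, B3=F, B4=E, B5=T
pool-wide coverage (10 outcomes): B1=T, B1=F, B2=T, B2=F, B3=T, B3=F, B4=S, B4=E, B5=T, B5=F
checked all size-1 subsets: none covers 10 outcomes (max 7/10)
checked all size-2 subsets: none covers 10 outcomes (max 9/10)
at size 3, {1, 2, 4} reaches all 10 outcomes; every lexicographically earlier size-3 subset fails
Answer: 1, 2, 4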